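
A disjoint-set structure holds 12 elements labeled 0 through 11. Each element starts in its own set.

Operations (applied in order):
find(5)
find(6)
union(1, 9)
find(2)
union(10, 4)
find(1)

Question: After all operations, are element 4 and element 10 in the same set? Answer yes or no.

Step 1: find(5) -> no change; set of 5 is {5}
Step 2: find(6) -> no change; set of 6 is {6}
Step 3: union(1, 9) -> merged; set of 1 now {1, 9}
Step 4: find(2) -> no change; set of 2 is {2}
Step 5: union(10, 4) -> merged; set of 10 now {4, 10}
Step 6: find(1) -> no change; set of 1 is {1, 9}
Set of 4: {4, 10}; 10 is a member.

Answer: yes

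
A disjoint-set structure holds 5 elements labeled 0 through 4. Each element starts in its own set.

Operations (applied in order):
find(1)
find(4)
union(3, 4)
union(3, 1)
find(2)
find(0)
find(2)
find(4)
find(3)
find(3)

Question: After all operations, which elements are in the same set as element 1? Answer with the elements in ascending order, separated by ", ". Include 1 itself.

Step 1: find(1) -> no change; set of 1 is {1}
Step 2: find(4) -> no change; set of 4 is {4}
Step 3: union(3, 4) -> merged; set of 3 now {3, 4}
Step 4: union(3, 1) -> merged; set of 3 now {1, 3, 4}
Step 5: find(2) -> no change; set of 2 is {2}
Step 6: find(0) -> no change; set of 0 is {0}
Step 7: find(2) -> no change; set of 2 is {2}
Step 8: find(4) -> no change; set of 4 is {1, 3, 4}
Step 9: find(3) -> no change; set of 3 is {1, 3, 4}
Step 10: find(3) -> no change; set of 3 is {1, 3, 4}
Component of 1: {1, 3, 4}

Answer: 1, 3, 4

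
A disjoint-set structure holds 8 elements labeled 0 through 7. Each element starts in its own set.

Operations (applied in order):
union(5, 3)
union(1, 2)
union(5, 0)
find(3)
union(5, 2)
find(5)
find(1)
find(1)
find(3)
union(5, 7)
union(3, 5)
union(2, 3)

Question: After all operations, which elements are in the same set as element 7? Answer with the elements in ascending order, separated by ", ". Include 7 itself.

Answer: 0, 1, 2, 3, 5, 7

Derivation:
Step 1: union(5, 3) -> merged; set of 5 now {3, 5}
Step 2: union(1, 2) -> merged; set of 1 now {1, 2}
Step 3: union(5, 0) -> merged; set of 5 now {0, 3, 5}
Step 4: find(3) -> no change; set of 3 is {0, 3, 5}
Step 5: union(5, 2) -> merged; set of 5 now {0, 1, 2, 3, 5}
Step 6: find(5) -> no change; set of 5 is {0, 1, 2, 3, 5}
Step 7: find(1) -> no change; set of 1 is {0, 1, 2, 3, 5}
Step 8: find(1) -> no change; set of 1 is {0, 1, 2, 3, 5}
Step 9: find(3) -> no change; set of 3 is {0, 1, 2, 3, 5}
Step 10: union(5, 7) -> merged; set of 5 now {0, 1, 2, 3, 5, 7}
Step 11: union(3, 5) -> already same set; set of 3 now {0, 1, 2, 3, 5, 7}
Step 12: union(2, 3) -> already same set; set of 2 now {0, 1, 2, 3, 5, 7}
Component of 7: {0, 1, 2, 3, 5, 7}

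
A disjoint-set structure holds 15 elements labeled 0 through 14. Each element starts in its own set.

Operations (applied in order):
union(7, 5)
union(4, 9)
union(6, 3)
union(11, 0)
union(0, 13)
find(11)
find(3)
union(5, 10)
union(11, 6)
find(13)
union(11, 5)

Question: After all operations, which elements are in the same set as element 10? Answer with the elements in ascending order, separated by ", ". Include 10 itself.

Answer: 0, 3, 5, 6, 7, 10, 11, 13

Derivation:
Step 1: union(7, 5) -> merged; set of 7 now {5, 7}
Step 2: union(4, 9) -> merged; set of 4 now {4, 9}
Step 3: union(6, 3) -> merged; set of 6 now {3, 6}
Step 4: union(11, 0) -> merged; set of 11 now {0, 11}
Step 5: union(0, 13) -> merged; set of 0 now {0, 11, 13}
Step 6: find(11) -> no change; set of 11 is {0, 11, 13}
Step 7: find(3) -> no change; set of 3 is {3, 6}
Step 8: union(5, 10) -> merged; set of 5 now {5, 7, 10}
Step 9: union(11, 6) -> merged; set of 11 now {0, 3, 6, 11, 13}
Step 10: find(13) -> no change; set of 13 is {0, 3, 6, 11, 13}
Step 11: union(11, 5) -> merged; set of 11 now {0, 3, 5, 6, 7, 10, 11, 13}
Component of 10: {0, 3, 5, 6, 7, 10, 11, 13}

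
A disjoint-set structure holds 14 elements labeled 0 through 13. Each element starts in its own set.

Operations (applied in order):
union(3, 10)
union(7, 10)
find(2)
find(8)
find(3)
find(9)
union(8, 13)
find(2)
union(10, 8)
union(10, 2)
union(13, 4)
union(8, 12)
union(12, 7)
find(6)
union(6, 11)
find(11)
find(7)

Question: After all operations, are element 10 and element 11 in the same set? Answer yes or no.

Answer: no

Derivation:
Step 1: union(3, 10) -> merged; set of 3 now {3, 10}
Step 2: union(7, 10) -> merged; set of 7 now {3, 7, 10}
Step 3: find(2) -> no change; set of 2 is {2}
Step 4: find(8) -> no change; set of 8 is {8}
Step 5: find(3) -> no change; set of 3 is {3, 7, 10}
Step 6: find(9) -> no change; set of 9 is {9}
Step 7: union(8, 13) -> merged; set of 8 now {8, 13}
Step 8: find(2) -> no change; set of 2 is {2}
Step 9: union(10, 8) -> merged; set of 10 now {3, 7, 8, 10, 13}
Step 10: union(10, 2) -> merged; set of 10 now {2, 3, 7, 8, 10, 13}
Step 11: union(13, 4) -> merged; set of 13 now {2, 3, 4, 7, 8, 10, 13}
Step 12: union(8, 12) -> merged; set of 8 now {2, 3, 4, 7, 8, 10, 12, 13}
Step 13: union(12, 7) -> already same set; set of 12 now {2, 3, 4, 7, 8, 10, 12, 13}
Step 14: find(6) -> no change; set of 6 is {6}
Step 15: union(6, 11) -> merged; set of 6 now {6, 11}
Step 16: find(11) -> no change; set of 11 is {6, 11}
Step 17: find(7) -> no change; set of 7 is {2, 3, 4, 7, 8, 10, 12, 13}
Set of 10: {2, 3, 4, 7, 8, 10, 12, 13}; 11 is not a member.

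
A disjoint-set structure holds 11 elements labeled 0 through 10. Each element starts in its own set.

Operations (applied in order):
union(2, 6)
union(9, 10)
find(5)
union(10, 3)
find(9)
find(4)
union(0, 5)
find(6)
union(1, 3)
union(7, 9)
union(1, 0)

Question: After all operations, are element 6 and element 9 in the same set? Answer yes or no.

Step 1: union(2, 6) -> merged; set of 2 now {2, 6}
Step 2: union(9, 10) -> merged; set of 9 now {9, 10}
Step 3: find(5) -> no change; set of 5 is {5}
Step 4: union(10, 3) -> merged; set of 10 now {3, 9, 10}
Step 5: find(9) -> no change; set of 9 is {3, 9, 10}
Step 6: find(4) -> no change; set of 4 is {4}
Step 7: union(0, 5) -> merged; set of 0 now {0, 5}
Step 8: find(6) -> no change; set of 6 is {2, 6}
Step 9: union(1, 3) -> merged; set of 1 now {1, 3, 9, 10}
Step 10: union(7, 9) -> merged; set of 7 now {1, 3, 7, 9, 10}
Step 11: union(1, 0) -> merged; set of 1 now {0, 1, 3, 5, 7, 9, 10}
Set of 6: {2, 6}; 9 is not a member.

Answer: no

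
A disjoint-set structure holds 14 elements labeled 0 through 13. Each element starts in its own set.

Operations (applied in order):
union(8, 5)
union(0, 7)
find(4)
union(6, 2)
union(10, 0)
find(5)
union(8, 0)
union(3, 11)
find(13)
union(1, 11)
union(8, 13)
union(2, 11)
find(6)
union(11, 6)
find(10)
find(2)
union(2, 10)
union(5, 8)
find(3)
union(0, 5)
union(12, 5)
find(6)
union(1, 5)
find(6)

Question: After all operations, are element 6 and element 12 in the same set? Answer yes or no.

Answer: yes

Derivation:
Step 1: union(8, 5) -> merged; set of 8 now {5, 8}
Step 2: union(0, 7) -> merged; set of 0 now {0, 7}
Step 3: find(4) -> no change; set of 4 is {4}
Step 4: union(6, 2) -> merged; set of 6 now {2, 6}
Step 5: union(10, 0) -> merged; set of 10 now {0, 7, 10}
Step 6: find(5) -> no change; set of 5 is {5, 8}
Step 7: union(8, 0) -> merged; set of 8 now {0, 5, 7, 8, 10}
Step 8: union(3, 11) -> merged; set of 3 now {3, 11}
Step 9: find(13) -> no change; set of 13 is {13}
Step 10: union(1, 11) -> merged; set of 1 now {1, 3, 11}
Step 11: union(8, 13) -> merged; set of 8 now {0, 5, 7, 8, 10, 13}
Step 12: union(2, 11) -> merged; set of 2 now {1, 2, 3, 6, 11}
Step 13: find(6) -> no change; set of 6 is {1, 2, 3, 6, 11}
Step 14: union(11, 6) -> already same set; set of 11 now {1, 2, 3, 6, 11}
Step 15: find(10) -> no change; set of 10 is {0, 5, 7, 8, 10, 13}
Step 16: find(2) -> no change; set of 2 is {1, 2, 3, 6, 11}
Step 17: union(2, 10) -> merged; set of 2 now {0, 1, 2, 3, 5, 6, 7, 8, 10, 11, 13}
Step 18: union(5, 8) -> already same set; set of 5 now {0, 1, 2, 3, 5, 6, 7, 8, 10, 11, 13}
Step 19: find(3) -> no change; set of 3 is {0, 1, 2, 3, 5, 6, 7, 8, 10, 11, 13}
Step 20: union(0, 5) -> already same set; set of 0 now {0, 1, 2, 3, 5, 6, 7, 8, 10, 11, 13}
Step 21: union(12, 5) -> merged; set of 12 now {0, 1, 2, 3, 5, 6, 7, 8, 10, 11, 12, 13}
Step 22: find(6) -> no change; set of 6 is {0, 1, 2, 3, 5, 6, 7, 8, 10, 11, 12, 13}
Step 23: union(1, 5) -> already same set; set of 1 now {0, 1, 2, 3, 5, 6, 7, 8, 10, 11, 12, 13}
Step 24: find(6) -> no change; set of 6 is {0, 1, 2, 3, 5, 6, 7, 8, 10, 11, 12, 13}
Set of 6: {0, 1, 2, 3, 5, 6, 7, 8, 10, 11, 12, 13}; 12 is a member.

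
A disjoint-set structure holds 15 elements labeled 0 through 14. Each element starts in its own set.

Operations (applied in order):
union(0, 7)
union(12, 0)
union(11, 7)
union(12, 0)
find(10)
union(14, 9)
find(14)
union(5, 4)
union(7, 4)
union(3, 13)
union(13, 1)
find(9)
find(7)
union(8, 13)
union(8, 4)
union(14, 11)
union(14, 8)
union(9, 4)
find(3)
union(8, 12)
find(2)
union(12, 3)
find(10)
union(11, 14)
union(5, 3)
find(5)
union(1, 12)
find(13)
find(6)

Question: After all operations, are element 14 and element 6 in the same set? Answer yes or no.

Answer: no

Derivation:
Step 1: union(0, 7) -> merged; set of 0 now {0, 7}
Step 2: union(12, 0) -> merged; set of 12 now {0, 7, 12}
Step 3: union(11, 7) -> merged; set of 11 now {0, 7, 11, 12}
Step 4: union(12, 0) -> already same set; set of 12 now {0, 7, 11, 12}
Step 5: find(10) -> no change; set of 10 is {10}
Step 6: union(14, 9) -> merged; set of 14 now {9, 14}
Step 7: find(14) -> no change; set of 14 is {9, 14}
Step 8: union(5, 4) -> merged; set of 5 now {4, 5}
Step 9: union(7, 4) -> merged; set of 7 now {0, 4, 5, 7, 11, 12}
Step 10: union(3, 13) -> merged; set of 3 now {3, 13}
Step 11: union(13, 1) -> merged; set of 13 now {1, 3, 13}
Step 12: find(9) -> no change; set of 9 is {9, 14}
Step 13: find(7) -> no change; set of 7 is {0, 4, 5, 7, 11, 12}
Step 14: union(8, 13) -> merged; set of 8 now {1, 3, 8, 13}
Step 15: union(8, 4) -> merged; set of 8 now {0, 1, 3, 4, 5, 7, 8, 11, 12, 13}
Step 16: union(14, 11) -> merged; set of 14 now {0, 1, 3, 4, 5, 7, 8, 9, 11, 12, 13, 14}
Step 17: union(14, 8) -> already same set; set of 14 now {0, 1, 3, 4, 5, 7, 8, 9, 11, 12, 13, 14}
Step 18: union(9, 4) -> already same set; set of 9 now {0, 1, 3, 4, 5, 7, 8, 9, 11, 12, 13, 14}
Step 19: find(3) -> no change; set of 3 is {0, 1, 3, 4, 5, 7, 8, 9, 11, 12, 13, 14}
Step 20: union(8, 12) -> already same set; set of 8 now {0, 1, 3, 4, 5, 7, 8, 9, 11, 12, 13, 14}
Step 21: find(2) -> no change; set of 2 is {2}
Step 22: union(12, 3) -> already same set; set of 12 now {0, 1, 3, 4, 5, 7, 8, 9, 11, 12, 13, 14}
Step 23: find(10) -> no change; set of 10 is {10}
Step 24: union(11, 14) -> already same set; set of 11 now {0, 1, 3, 4, 5, 7, 8, 9, 11, 12, 13, 14}
Step 25: union(5, 3) -> already same set; set of 5 now {0, 1, 3, 4, 5, 7, 8, 9, 11, 12, 13, 14}
Step 26: find(5) -> no change; set of 5 is {0, 1, 3, 4, 5, 7, 8, 9, 11, 12, 13, 14}
Step 27: union(1, 12) -> already same set; set of 1 now {0, 1, 3, 4, 5, 7, 8, 9, 11, 12, 13, 14}
Step 28: find(13) -> no change; set of 13 is {0, 1, 3, 4, 5, 7, 8, 9, 11, 12, 13, 14}
Step 29: find(6) -> no change; set of 6 is {6}
Set of 14: {0, 1, 3, 4, 5, 7, 8, 9, 11, 12, 13, 14}; 6 is not a member.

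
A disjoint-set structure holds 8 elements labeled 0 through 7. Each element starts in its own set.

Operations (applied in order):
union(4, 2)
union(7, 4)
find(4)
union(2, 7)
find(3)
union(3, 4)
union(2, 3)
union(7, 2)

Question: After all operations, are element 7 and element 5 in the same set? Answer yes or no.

Answer: no

Derivation:
Step 1: union(4, 2) -> merged; set of 4 now {2, 4}
Step 2: union(7, 4) -> merged; set of 7 now {2, 4, 7}
Step 3: find(4) -> no change; set of 4 is {2, 4, 7}
Step 4: union(2, 7) -> already same set; set of 2 now {2, 4, 7}
Step 5: find(3) -> no change; set of 3 is {3}
Step 6: union(3, 4) -> merged; set of 3 now {2, 3, 4, 7}
Step 7: union(2, 3) -> already same set; set of 2 now {2, 3, 4, 7}
Step 8: union(7, 2) -> already same set; set of 7 now {2, 3, 4, 7}
Set of 7: {2, 3, 4, 7}; 5 is not a member.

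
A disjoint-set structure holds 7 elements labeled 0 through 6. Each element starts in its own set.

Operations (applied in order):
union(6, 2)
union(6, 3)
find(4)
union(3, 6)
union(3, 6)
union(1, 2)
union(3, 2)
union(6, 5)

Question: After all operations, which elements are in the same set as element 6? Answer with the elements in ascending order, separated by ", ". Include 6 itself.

Step 1: union(6, 2) -> merged; set of 6 now {2, 6}
Step 2: union(6, 3) -> merged; set of 6 now {2, 3, 6}
Step 3: find(4) -> no change; set of 4 is {4}
Step 4: union(3, 6) -> already same set; set of 3 now {2, 3, 6}
Step 5: union(3, 6) -> already same set; set of 3 now {2, 3, 6}
Step 6: union(1, 2) -> merged; set of 1 now {1, 2, 3, 6}
Step 7: union(3, 2) -> already same set; set of 3 now {1, 2, 3, 6}
Step 8: union(6, 5) -> merged; set of 6 now {1, 2, 3, 5, 6}
Component of 6: {1, 2, 3, 5, 6}

Answer: 1, 2, 3, 5, 6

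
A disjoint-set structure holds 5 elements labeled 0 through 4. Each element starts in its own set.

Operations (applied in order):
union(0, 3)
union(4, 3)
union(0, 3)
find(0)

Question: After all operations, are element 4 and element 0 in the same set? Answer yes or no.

Answer: yes

Derivation:
Step 1: union(0, 3) -> merged; set of 0 now {0, 3}
Step 2: union(4, 3) -> merged; set of 4 now {0, 3, 4}
Step 3: union(0, 3) -> already same set; set of 0 now {0, 3, 4}
Step 4: find(0) -> no change; set of 0 is {0, 3, 4}
Set of 4: {0, 3, 4}; 0 is a member.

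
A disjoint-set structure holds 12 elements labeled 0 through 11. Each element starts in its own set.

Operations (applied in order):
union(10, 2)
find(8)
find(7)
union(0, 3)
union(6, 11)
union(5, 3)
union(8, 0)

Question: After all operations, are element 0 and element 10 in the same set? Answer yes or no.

Answer: no

Derivation:
Step 1: union(10, 2) -> merged; set of 10 now {2, 10}
Step 2: find(8) -> no change; set of 8 is {8}
Step 3: find(7) -> no change; set of 7 is {7}
Step 4: union(0, 3) -> merged; set of 0 now {0, 3}
Step 5: union(6, 11) -> merged; set of 6 now {6, 11}
Step 6: union(5, 3) -> merged; set of 5 now {0, 3, 5}
Step 7: union(8, 0) -> merged; set of 8 now {0, 3, 5, 8}
Set of 0: {0, 3, 5, 8}; 10 is not a member.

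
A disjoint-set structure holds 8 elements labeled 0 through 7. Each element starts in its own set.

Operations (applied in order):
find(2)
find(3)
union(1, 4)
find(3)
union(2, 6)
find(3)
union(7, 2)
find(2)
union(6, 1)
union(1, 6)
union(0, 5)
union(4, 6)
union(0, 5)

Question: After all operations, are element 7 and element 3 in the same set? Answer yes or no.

Step 1: find(2) -> no change; set of 2 is {2}
Step 2: find(3) -> no change; set of 3 is {3}
Step 3: union(1, 4) -> merged; set of 1 now {1, 4}
Step 4: find(3) -> no change; set of 3 is {3}
Step 5: union(2, 6) -> merged; set of 2 now {2, 6}
Step 6: find(3) -> no change; set of 3 is {3}
Step 7: union(7, 2) -> merged; set of 7 now {2, 6, 7}
Step 8: find(2) -> no change; set of 2 is {2, 6, 7}
Step 9: union(6, 1) -> merged; set of 6 now {1, 2, 4, 6, 7}
Step 10: union(1, 6) -> already same set; set of 1 now {1, 2, 4, 6, 7}
Step 11: union(0, 5) -> merged; set of 0 now {0, 5}
Step 12: union(4, 6) -> already same set; set of 4 now {1, 2, 4, 6, 7}
Step 13: union(0, 5) -> already same set; set of 0 now {0, 5}
Set of 7: {1, 2, 4, 6, 7}; 3 is not a member.

Answer: no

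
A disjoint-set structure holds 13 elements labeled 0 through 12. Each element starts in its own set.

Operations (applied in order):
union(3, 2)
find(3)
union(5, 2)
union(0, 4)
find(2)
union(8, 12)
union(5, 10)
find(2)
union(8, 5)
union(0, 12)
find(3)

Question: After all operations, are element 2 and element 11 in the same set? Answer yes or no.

Step 1: union(3, 2) -> merged; set of 3 now {2, 3}
Step 2: find(3) -> no change; set of 3 is {2, 3}
Step 3: union(5, 2) -> merged; set of 5 now {2, 3, 5}
Step 4: union(0, 4) -> merged; set of 0 now {0, 4}
Step 5: find(2) -> no change; set of 2 is {2, 3, 5}
Step 6: union(8, 12) -> merged; set of 8 now {8, 12}
Step 7: union(5, 10) -> merged; set of 5 now {2, 3, 5, 10}
Step 8: find(2) -> no change; set of 2 is {2, 3, 5, 10}
Step 9: union(8, 5) -> merged; set of 8 now {2, 3, 5, 8, 10, 12}
Step 10: union(0, 12) -> merged; set of 0 now {0, 2, 3, 4, 5, 8, 10, 12}
Step 11: find(3) -> no change; set of 3 is {0, 2, 3, 4, 5, 8, 10, 12}
Set of 2: {0, 2, 3, 4, 5, 8, 10, 12}; 11 is not a member.

Answer: no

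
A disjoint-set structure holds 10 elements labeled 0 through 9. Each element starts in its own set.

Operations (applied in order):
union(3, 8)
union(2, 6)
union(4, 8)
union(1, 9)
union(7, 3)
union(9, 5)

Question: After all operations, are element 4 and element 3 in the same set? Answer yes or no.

Step 1: union(3, 8) -> merged; set of 3 now {3, 8}
Step 2: union(2, 6) -> merged; set of 2 now {2, 6}
Step 3: union(4, 8) -> merged; set of 4 now {3, 4, 8}
Step 4: union(1, 9) -> merged; set of 1 now {1, 9}
Step 5: union(7, 3) -> merged; set of 7 now {3, 4, 7, 8}
Step 6: union(9, 5) -> merged; set of 9 now {1, 5, 9}
Set of 4: {3, 4, 7, 8}; 3 is a member.

Answer: yes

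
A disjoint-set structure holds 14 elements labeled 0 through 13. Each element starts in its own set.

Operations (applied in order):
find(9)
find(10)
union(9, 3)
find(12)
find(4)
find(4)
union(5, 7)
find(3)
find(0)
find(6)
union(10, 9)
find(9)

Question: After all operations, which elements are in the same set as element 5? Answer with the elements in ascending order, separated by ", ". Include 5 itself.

Step 1: find(9) -> no change; set of 9 is {9}
Step 2: find(10) -> no change; set of 10 is {10}
Step 3: union(9, 3) -> merged; set of 9 now {3, 9}
Step 4: find(12) -> no change; set of 12 is {12}
Step 5: find(4) -> no change; set of 4 is {4}
Step 6: find(4) -> no change; set of 4 is {4}
Step 7: union(5, 7) -> merged; set of 5 now {5, 7}
Step 8: find(3) -> no change; set of 3 is {3, 9}
Step 9: find(0) -> no change; set of 0 is {0}
Step 10: find(6) -> no change; set of 6 is {6}
Step 11: union(10, 9) -> merged; set of 10 now {3, 9, 10}
Step 12: find(9) -> no change; set of 9 is {3, 9, 10}
Component of 5: {5, 7}

Answer: 5, 7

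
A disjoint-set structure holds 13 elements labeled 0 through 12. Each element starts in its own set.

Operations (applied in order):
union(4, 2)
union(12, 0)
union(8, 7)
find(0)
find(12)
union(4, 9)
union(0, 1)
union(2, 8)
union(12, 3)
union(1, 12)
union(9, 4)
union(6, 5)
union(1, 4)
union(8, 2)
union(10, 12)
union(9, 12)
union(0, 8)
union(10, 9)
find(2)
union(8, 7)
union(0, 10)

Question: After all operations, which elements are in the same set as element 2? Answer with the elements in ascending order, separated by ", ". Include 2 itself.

Answer: 0, 1, 2, 3, 4, 7, 8, 9, 10, 12

Derivation:
Step 1: union(4, 2) -> merged; set of 4 now {2, 4}
Step 2: union(12, 0) -> merged; set of 12 now {0, 12}
Step 3: union(8, 7) -> merged; set of 8 now {7, 8}
Step 4: find(0) -> no change; set of 0 is {0, 12}
Step 5: find(12) -> no change; set of 12 is {0, 12}
Step 6: union(4, 9) -> merged; set of 4 now {2, 4, 9}
Step 7: union(0, 1) -> merged; set of 0 now {0, 1, 12}
Step 8: union(2, 8) -> merged; set of 2 now {2, 4, 7, 8, 9}
Step 9: union(12, 3) -> merged; set of 12 now {0, 1, 3, 12}
Step 10: union(1, 12) -> already same set; set of 1 now {0, 1, 3, 12}
Step 11: union(9, 4) -> already same set; set of 9 now {2, 4, 7, 8, 9}
Step 12: union(6, 5) -> merged; set of 6 now {5, 6}
Step 13: union(1, 4) -> merged; set of 1 now {0, 1, 2, 3, 4, 7, 8, 9, 12}
Step 14: union(8, 2) -> already same set; set of 8 now {0, 1, 2, 3, 4, 7, 8, 9, 12}
Step 15: union(10, 12) -> merged; set of 10 now {0, 1, 2, 3, 4, 7, 8, 9, 10, 12}
Step 16: union(9, 12) -> already same set; set of 9 now {0, 1, 2, 3, 4, 7, 8, 9, 10, 12}
Step 17: union(0, 8) -> already same set; set of 0 now {0, 1, 2, 3, 4, 7, 8, 9, 10, 12}
Step 18: union(10, 9) -> already same set; set of 10 now {0, 1, 2, 3, 4, 7, 8, 9, 10, 12}
Step 19: find(2) -> no change; set of 2 is {0, 1, 2, 3, 4, 7, 8, 9, 10, 12}
Step 20: union(8, 7) -> already same set; set of 8 now {0, 1, 2, 3, 4, 7, 8, 9, 10, 12}
Step 21: union(0, 10) -> already same set; set of 0 now {0, 1, 2, 3, 4, 7, 8, 9, 10, 12}
Component of 2: {0, 1, 2, 3, 4, 7, 8, 9, 10, 12}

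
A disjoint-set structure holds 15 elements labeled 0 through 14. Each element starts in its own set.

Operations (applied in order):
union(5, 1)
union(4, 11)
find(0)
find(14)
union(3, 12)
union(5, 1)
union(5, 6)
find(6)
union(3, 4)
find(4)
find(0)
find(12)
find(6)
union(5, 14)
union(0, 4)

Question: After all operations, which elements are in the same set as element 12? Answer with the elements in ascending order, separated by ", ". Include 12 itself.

Answer: 0, 3, 4, 11, 12

Derivation:
Step 1: union(5, 1) -> merged; set of 5 now {1, 5}
Step 2: union(4, 11) -> merged; set of 4 now {4, 11}
Step 3: find(0) -> no change; set of 0 is {0}
Step 4: find(14) -> no change; set of 14 is {14}
Step 5: union(3, 12) -> merged; set of 3 now {3, 12}
Step 6: union(5, 1) -> already same set; set of 5 now {1, 5}
Step 7: union(5, 6) -> merged; set of 5 now {1, 5, 6}
Step 8: find(6) -> no change; set of 6 is {1, 5, 6}
Step 9: union(3, 4) -> merged; set of 3 now {3, 4, 11, 12}
Step 10: find(4) -> no change; set of 4 is {3, 4, 11, 12}
Step 11: find(0) -> no change; set of 0 is {0}
Step 12: find(12) -> no change; set of 12 is {3, 4, 11, 12}
Step 13: find(6) -> no change; set of 6 is {1, 5, 6}
Step 14: union(5, 14) -> merged; set of 5 now {1, 5, 6, 14}
Step 15: union(0, 4) -> merged; set of 0 now {0, 3, 4, 11, 12}
Component of 12: {0, 3, 4, 11, 12}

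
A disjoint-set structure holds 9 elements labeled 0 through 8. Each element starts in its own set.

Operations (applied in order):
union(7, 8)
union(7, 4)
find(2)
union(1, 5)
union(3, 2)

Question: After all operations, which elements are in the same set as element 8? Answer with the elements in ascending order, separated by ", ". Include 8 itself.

Answer: 4, 7, 8

Derivation:
Step 1: union(7, 8) -> merged; set of 7 now {7, 8}
Step 2: union(7, 4) -> merged; set of 7 now {4, 7, 8}
Step 3: find(2) -> no change; set of 2 is {2}
Step 4: union(1, 5) -> merged; set of 1 now {1, 5}
Step 5: union(3, 2) -> merged; set of 3 now {2, 3}
Component of 8: {4, 7, 8}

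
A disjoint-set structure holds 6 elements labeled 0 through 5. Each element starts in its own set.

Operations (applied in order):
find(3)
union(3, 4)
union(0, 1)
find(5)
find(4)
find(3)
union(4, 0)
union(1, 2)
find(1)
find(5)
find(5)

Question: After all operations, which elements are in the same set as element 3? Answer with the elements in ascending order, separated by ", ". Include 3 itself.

Answer: 0, 1, 2, 3, 4

Derivation:
Step 1: find(3) -> no change; set of 3 is {3}
Step 2: union(3, 4) -> merged; set of 3 now {3, 4}
Step 3: union(0, 1) -> merged; set of 0 now {0, 1}
Step 4: find(5) -> no change; set of 5 is {5}
Step 5: find(4) -> no change; set of 4 is {3, 4}
Step 6: find(3) -> no change; set of 3 is {3, 4}
Step 7: union(4, 0) -> merged; set of 4 now {0, 1, 3, 4}
Step 8: union(1, 2) -> merged; set of 1 now {0, 1, 2, 3, 4}
Step 9: find(1) -> no change; set of 1 is {0, 1, 2, 3, 4}
Step 10: find(5) -> no change; set of 5 is {5}
Step 11: find(5) -> no change; set of 5 is {5}
Component of 3: {0, 1, 2, 3, 4}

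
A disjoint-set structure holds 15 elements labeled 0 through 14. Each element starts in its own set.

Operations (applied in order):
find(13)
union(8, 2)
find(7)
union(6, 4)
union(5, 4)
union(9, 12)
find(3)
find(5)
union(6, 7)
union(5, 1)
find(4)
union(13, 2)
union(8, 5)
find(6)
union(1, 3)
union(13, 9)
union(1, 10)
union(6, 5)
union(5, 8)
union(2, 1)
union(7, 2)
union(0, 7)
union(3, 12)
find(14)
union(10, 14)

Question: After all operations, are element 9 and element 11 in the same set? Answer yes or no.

Answer: no

Derivation:
Step 1: find(13) -> no change; set of 13 is {13}
Step 2: union(8, 2) -> merged; set of 8 now {2, 8}
Step 3: find(7) -> no change; set of 7 is {7}
Step 4: union(6, 4) -> merged; set of 6 now {4, 6}
Step 5: union(5, 4) -> merged; set of 5 now {4, 5, 6}
Step 6: union(9, 12) -> merged; set of 9 now {9, 12}
Step 7: find(3) -> no change; set of 3 is {3}
Step 8: find(5) -> no change; set of 5 is {4, 5, 6}
Step 9: union(6, 7) -> merged; set of 6 now {4, 5, 6, 7}
Step 10: union(5, 1) -> merged; set of 5 now {1, 4, 5, 6, 7}
Step 11: find(4) -> no change; set of 4 is {1, 4, 5, 6, 7}
Step 12: union(13, 2) -> merged; set of 13 now {2, 8, 13}
Step 13: union(8, 5) -> merged; set of 8 now {1, 2, 4, 5, 6, 7, 8, 13}
Step 14: find(6) -> no change; set of 6 is {1, 2, 4, 5, 6, 7, 8, 13}
Step 15: union(1, 3) -> merged; set of 1 now {1, 2, 3, 4, 5, 6, 7, 8, 13}
Step 16: union(13, 9) -> merged; set of 13 now {1, 2, 3, 4, 5, 6, 7, 8, 9, 12, 13}
Step 17: union(1, 10) -> merged; set of 1 now {1, 2, 3, 4, 5, 6, 7, 8, 9, 10, 12, 13}
Step 18: union(6, 5) -> already same set; set of 6 now {1, 2, 3, 4, 5, 6, 7, 8, 9, 10, 12, 13}
Step 19: union(5, 8) -> already same set; set of 5 now {1, 2, 3, 4, 5, 6, 7, 8, 9, 10, 12, 13}
Step 20: union(2, 1) -> already same set; set of 2 now {1, 2, 3, 4, 5, 6, 7, 8, 9, 10, 12, 13}
Step 21: union(7, 2) -> already same set; set of 7 now {1, 2, 3, 4, 5, 6, 7, 8, 9, 10, 12, 13}
Step 22: union(0, 7) -> merged; set of 0 now {0, 1, 2, 3, 4, 5, 6, 7, 8, 9, 10, 12, 13}
Step 23: union(3, 12) -> already same set; set of 3 now {0, 1, 2, 3, 4, 5, 6, 7, 8, 9, 10, 12, 13}
Step 24: find(14) -> no change; set of 14 is {14}
Step 25: union(10, 14) -> merged; set of 10 now {0, 1, 2, 3, 4, 5, 6, 7, 8, 9, 10, 12, 13, 14}
Set of 9: {0, 1, 2, 3, 4, 5, 6, 7, 8, 9, 10, 12, 13, 14}; 11 is not a member.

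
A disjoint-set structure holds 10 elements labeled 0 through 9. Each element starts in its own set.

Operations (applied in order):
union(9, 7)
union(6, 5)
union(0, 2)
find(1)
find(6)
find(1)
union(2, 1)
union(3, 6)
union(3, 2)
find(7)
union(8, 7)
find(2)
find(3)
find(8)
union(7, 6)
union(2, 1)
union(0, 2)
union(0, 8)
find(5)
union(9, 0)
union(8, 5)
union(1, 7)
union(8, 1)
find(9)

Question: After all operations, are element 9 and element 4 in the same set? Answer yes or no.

Step 1: union(9, 7) -> merged; set of 9 now {7, 9}
Step 2: union(6, 5) -> merged; set of 6 now {5, 6}
Step 3: union(0, 2) -> merged; set of 0 now {0, 2}
Step 4: find(1) -> no change; set of 1 is {1}
Step 5: find(6) -> no change; set of 6 is {5, 6}
Step 6: find(1) -> no change; set of 1 is {1}
Step 7: union(2, 1) -> merged; set of 2 now {0, 1, 2}
Step 8: union(3, 6) -> merged; set of 3 now {3, 5, 6}
Step 9: union(3, 2) -> merged; set of 3 now {0, 1, 2, 3, 5, 6}
Step 10: find(7) -> no change; set of 7 is {7, 9}
Step 11: union(8, 7) -> merged; set of 8 now {7, 8, 9}
Step 12: find(2) -> no change; set of 2 is {0, 1, 2, 3, 5, 6}
Step 13: find(3) -> no change; set of 3 is {0, 1, 2, 3, 5, 6}
Step 14: find(8) -> no change; set of 8 is {7, 8, 9}
Step 15: union(7, 6) -> merged; set of 7 now {0, 1, 2, 3, 5, 6, 7, 8, 9}
Step 16: union(2, 1) -> already same set; set of 2 now {0, 1, 2, 3, 5, 6, 7, 8, 9}
Step 17: union(0, 2) -> already same set; set of 0 now {0, 1, 2, 3, 5, 6, 7, 8, 9}
Step 18: union(0, 8) -> already same set; set of 0 now {0, 1, 2, 3, 5, 6, 7, 8, 9}
Step 19: find(5) -> no change; set of 5 is {0, 1, 2, 3, 5, 6, 7, 8, 9}
Step 20: union(9, 0) -> already same set; set of 9 now {0, 1, 2, 3, 5, 6, 7, 8, 9}
Step 21: union(8, 5) -> already same set; set of 8 now {0, 1, 2, 3, 5, 6, 7, 8, 9}
Step 22: union(1, 7) -> already same set; set of 1 now {0, 1, 2, 3, 5, 6, 7, 8, 9}
Step 23: union(8, 1) -> already same set; set of 8 now {0, 1, 2, 3, 5, 6, 7, 8, 9}
Step 24: find(9) -> no change; set of 9 is {0, 1, 2, 3, 5, 6, 7, 8, 9}
Set of 9: {0, 1, 2, 3, 5, 6, 7, 8, 9}; 4 is not a member.

Answer: no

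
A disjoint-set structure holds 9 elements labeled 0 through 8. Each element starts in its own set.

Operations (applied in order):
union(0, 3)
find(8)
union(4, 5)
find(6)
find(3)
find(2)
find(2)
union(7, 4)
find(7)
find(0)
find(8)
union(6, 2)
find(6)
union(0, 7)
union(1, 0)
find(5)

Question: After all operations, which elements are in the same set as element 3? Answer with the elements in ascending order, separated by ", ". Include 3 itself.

Step 1: union(0, 3) -> merged; set of 0 now {0, 3}
Step 2: find(8) -> no change; set of 8 is {8}
Step 3: union(4, 5) -> merged; set of 4 now {4, 5}
Step 4: find(6) -> no change; set of 6 is {6}
Step 5: find(3) -> no change; set of 3 is {0, 3}
Step 6: find(2) -> no change; set of 2 is {2}
Step 7: find(2) -> no change; set of 2 is {2}
Step 8: union(7, 4) -> merged; set of 7 now {4, 5, 7}
Step 9: find(7) -> no change; set of 7 is {4, 5, 7}
Step 10: find(0) -> no change; set of 0 is {0, 3}
Step 11: find(8) -> no change; set of 8 is {8}
Step 12: union(6, 2) -> merged; set of 6 now {2, 6}
Step 13: find(6) -> no change; set of 6 is {2, 6}
Step 14: union(0, 7) -> merged; set of 0 now {0, 3, 4, 5, 7}
Step 15: union(1, 0) -> merged; set of 1 now {0, 1, 3, 4, 5, 7}
Step 16: find(5) -> no change; set of 5 is {0, 1, 3, 4, 5, 7}
Component of 3: {0, 1, 3, 4, 5, 7}

Answer: 0, 1, 3, 4, 5, 7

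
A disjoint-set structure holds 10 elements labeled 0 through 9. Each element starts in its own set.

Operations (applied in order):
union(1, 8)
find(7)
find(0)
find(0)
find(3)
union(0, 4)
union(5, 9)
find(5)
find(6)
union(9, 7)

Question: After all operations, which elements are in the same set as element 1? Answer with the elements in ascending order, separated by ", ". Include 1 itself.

Step 1: union(1, 8) -> merged; set of 1 now {1, 8}
Step 2: find(7) -> no change; set of 7 is {7}
Step 3: find(0) -> no change; set of 0 is {0}
Step 4: find(0) -> no change; set of 0 is {0}
Step 5: find(3) -> no change; set of 3 is {3}
Step 6: union(0, 4) -> merged; set of 0 now {0, 4}
Step 7: union(5, 9) -> merged; set of 5 now {5, 9}
Step 8: find(5) -> no change; set of 5 is {5, 9}
Step 9: find(6) -> no change; set of 6 is {6}
Step 10: union(9, 7) -> merged; set of 9 now {5, 7, 9}
Component of 1: {1, 8}

Answer: 1, 8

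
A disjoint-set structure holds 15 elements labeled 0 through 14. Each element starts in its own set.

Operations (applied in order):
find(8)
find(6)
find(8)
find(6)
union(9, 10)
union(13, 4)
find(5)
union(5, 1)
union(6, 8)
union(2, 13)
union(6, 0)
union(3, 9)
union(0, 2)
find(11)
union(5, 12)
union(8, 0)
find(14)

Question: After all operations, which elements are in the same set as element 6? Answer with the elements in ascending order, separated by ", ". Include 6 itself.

Step 1: find(8) -> no change; set of 8 is {8}
Step 2: find(6) -> no change; set of 6 is {6}
Step 3: find(8) -> no change; set of 8 is {8}
Step 4: find(6) -> no change; set of 6 is {6}
Step 5: union(9, 10) -> merged; set of 9 now {9, 10}
Step 6: union(13, 4) -> merged; set of 13 now {4, 13}
Step 7: find(5) -> no change; set of 5 is {5}
Step 8: union(5, 1) -> merged; set of 5 now {1, 5}
Step 9: union(6, 8) -> merged; set of 6 now {6, 8}
Step 10: union(2, 13) -> merged; set of 2 now {2, 4, 13}
Step 11: union(6, 0) -> merged; set of 6 now {0, 6, 8}
Step 12: union(3, 9) -> merged; set of 3 now {3, 9, 10}
Step 13: union(0, 2) -> merged; set of 0 now {0, 2, 4, 6, 8, 13}
Step 14: find(11) -> no change; set of 11 is {11}
Step 15: union(5, 12) -> merged; set of 5 now {1, 5, 12}
Step 16: union(8, 0) -> already same set; set of 8 now {0, 2, 4, 6, 8, 13}
Step 17: find(14) -> no change; set of 14 is {14}
Component of 6: {0, 2, 4, 6, 8, 13}

Answer: 0, 2, 4, 6, 8, 13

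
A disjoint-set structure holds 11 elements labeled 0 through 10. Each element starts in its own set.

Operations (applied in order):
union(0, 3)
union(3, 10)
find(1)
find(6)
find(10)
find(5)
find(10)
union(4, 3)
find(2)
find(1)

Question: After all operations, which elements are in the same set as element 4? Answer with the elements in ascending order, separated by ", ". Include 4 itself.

Step 1: union(0, 3) -> merged; set of 0 now {0, 3}
Step 2: union(3, 10) -> merged; set of 3 now {0, 3, 10}
Step 3: find(1) -> no change; set of 1 is {1}
Step 4: find(6) -> no change; set of 6 is {6}
Step 5: find(10) -> no change; set of 10 is {0, 3, 10}
Step 6: find(5) -> no change; set of 5 is {5}
Step 7: find(10) -> no change; set of 10 is {0, 3, 10}
Step 8: union(4, 3) -> merged; set of 4 now {0, 3, 4, 10}
Step 9: find(2) -> no change; set of 2 is {2}
Step 10: find(1) -> no change; set of 1 is {1}
Component of 4: {0, 3, 4, 10}

Answer: 0, 3, 4, 10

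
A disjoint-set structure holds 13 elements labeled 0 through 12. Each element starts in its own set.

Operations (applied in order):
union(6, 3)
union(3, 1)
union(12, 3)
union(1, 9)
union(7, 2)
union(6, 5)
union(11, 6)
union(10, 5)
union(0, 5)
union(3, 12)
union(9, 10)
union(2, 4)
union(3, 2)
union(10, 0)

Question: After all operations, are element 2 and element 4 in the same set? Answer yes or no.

Answer: yes

Derivation:
Step 1: union(6, 3) -> merged; set of 6 now {3, 6}
Step 2: union(3, 1) -> merged; set of 3 now {1, 3, 6}
Step 3: union(12, 3) -> merged; set of 12 now {1, 3, 6, 12}
Step 4: union(1, 9) -> merged; set of 1 now {1, 3, 6, 9, 12}
Step 5: union(7, 2) -> merged; set of 7 now {2, 7}
Step 6: union(6, 5) -> merged; set of 6 now {1, 3, 5, 6, 9, 12}
Step 7: union(11, 6) -> merged; set of 11 now {1, 3, 5, 6, 9, 11, 12}
Step 8: union(10, 5) -> merged; set of 10 now {1, 3, 5, 6, 9, 10, 11, 12}
Step 9: union(0, 5) -> merged; set of 0 now {0, 1, 3, 5, 6, 9, 10, 11, 12}
Step 10: union(3, 12) -> already same set; set of 3 now {0, 1, 3, 5, 6, 9, 10, 11, 12}
Step 11: union(9, 10) -> already same set; set of 9 now {0, 1, 3, 5, 6, 9, 10, 11, 12}
Step 12: union(2, 4) -> merged; set of 2 now {2, 4, 7}
Step 13: union(3, 2) -> merged; set of 3 now {0, 1, 2, 3, 4, 5, 6, 7, 9, 10, 11, 12}
Step 14: union(10, 0) -> already same set; set of 10 now {0, 1, 2, 3, 4, 5, 6, 7, 9, 10, 11, 12}
Set of 2: {0, 1, 2, 3, 4, 5, 6, 7, 9, 10, 11, 12}; 4 is a member.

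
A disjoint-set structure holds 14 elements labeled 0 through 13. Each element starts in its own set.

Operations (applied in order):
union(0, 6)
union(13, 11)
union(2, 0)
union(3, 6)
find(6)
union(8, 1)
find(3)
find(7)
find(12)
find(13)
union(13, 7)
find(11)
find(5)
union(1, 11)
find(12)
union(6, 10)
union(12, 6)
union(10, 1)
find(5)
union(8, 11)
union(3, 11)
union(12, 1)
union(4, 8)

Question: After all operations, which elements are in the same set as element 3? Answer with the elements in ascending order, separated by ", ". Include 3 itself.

Answer: 0, 1, 2, 3, 4, 6, 7, 8, 10, 11, 12, 13

Derivation:
Step 1: union(0, 6) -> merged; set of 0 now {0, 6}
Step 2: union(13, 11) -> merged; set of 13 now {11, 13}
Step 3: union(2, 0) -> merged; set of 2 now {0, 2, 6}
Step 4: union(3, 6) -> merged; set of 3 now {0, 2, 3, 6}
Step 5: find(6) -> no change; set of 6 is {0, 2, 3, 6}
Step 6: union(8, 1) -> merged; set of 8 now {1, 8}
Step 7: find(3) -> no change; set of 3 is {0, 2, 3, 6}
Step 8: find(7) -> no change; set of 7 is {7}
Step 9: find(12) -> no change; set of 12 is {12}
Step 10: find(13) -> no change; set of 13 is {11, 13}
Step 11: union(13, 7) -> merged; set of 13 now {7, 11, 13}
Step 12: find(11) -> no change; set of 11 is {7, 11, 13}
Step 13: find(5) -> no change; set of 5 is {5}
Step 14: union(1, 11) -> merged; set of 1 now {1, 7, 8, 11, 13}
Step 15: find(12) -> no change; set of 12 is {12}
Step 16: union(6, 10) -> merged; set of 6 now {0, 2, 3, 6, 10}
Step 17: union(12, 6) -> merged; set of 12 now {0, 2, 3, 6, 10, 12}
Step 18: union(10, 1) -> merged; set of 10 now {0, 1, 2, 3, 6, 7, 8, 10, 11, 12, 13}
Step 19: find(5) -> no change; set of 5 is {5}
Step 20: union(8, 11) -> already same set; set of 8 now {0, 1, 2, 3, 6, 7, 8, 10, 11, 12, 13}
Step 21: union(3, 11) -> already same set; set of 3 now {0, 1, 2, 3, 6, 7, 8, 10, 11, 12, 13}
Step 22: union(12, 1) -> already same set; set of 12 now {0, 1, 2, 3, 6, 7, 8, 10, 11, 12, 13}
Step 23: union(4, 8) -> merged; set of 4 now {0, 1, 2, 3, 4, 6, 7, 8, 10, 11, 12, 13}
Component of 3: {0, 1, 2, 3, 4, 6, 7, 8, 10, 11, 12, 13}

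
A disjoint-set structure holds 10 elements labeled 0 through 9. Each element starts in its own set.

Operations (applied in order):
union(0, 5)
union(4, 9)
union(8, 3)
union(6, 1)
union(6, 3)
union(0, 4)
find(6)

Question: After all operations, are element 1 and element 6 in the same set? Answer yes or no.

Answer: yes

Derivation:
Step 1: union(0, 5) -> merged; set of 0 now {0, 5}
Step 2: union(4, 9) -> merged; set of 4 now {4, 9}
Step 3: union(8, 3) -> merged; set of 8 now {3, 8}
Step 4: union(6, 1) -> merged; set of 6 now {1, 6}
Step 5: union(6, 3) -> merged; set of 6 now {1, 3, 6, 8}
Step 6: union(0, 4) -> merged; set of 0 now {0, 4, 5, 9}
Step 7: find(6) -> no change; set of 6 is {1, 3, 6, 8}
Set of 1: {1, 3, 6, 8}; 6 is a member.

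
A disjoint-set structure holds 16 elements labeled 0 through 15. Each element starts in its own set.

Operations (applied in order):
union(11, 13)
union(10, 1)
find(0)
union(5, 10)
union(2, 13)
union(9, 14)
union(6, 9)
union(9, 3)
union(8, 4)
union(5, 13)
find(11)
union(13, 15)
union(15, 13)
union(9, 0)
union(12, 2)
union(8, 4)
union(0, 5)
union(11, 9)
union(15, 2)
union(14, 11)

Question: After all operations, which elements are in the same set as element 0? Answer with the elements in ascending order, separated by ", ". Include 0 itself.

Answer: 0, 1, 2, 3, 5, 6, 9, 10, 11, 12, 13, 14, 15

Derivation:
Step 1: union(11, 13) -> merged; set of 11 now {11, 13}
Step 2: union(10, 1) -> merged; set of 10 now {1, 10}
Step 3: find(0) -> no change; set of 0 is {0}
Step 4: union(5, 10) -> merged; set of 5 now {1, 5, 10}
Step 5: union(2, 13) -> merged; set of 2 now {2, 11, 13}
Step 6: union(9, 14) -> merged; set of 9 now {9, 14}
Step 7: union(6, 9) -> merged; set of 6 now {6, 9, 14}
Step 8: union(9, 3) -> merged; set of 9 now {3, 6, 9, 14}
Step 9: union(8, 4) -> merged; set of 8 now {4, 8}
Step 10: union(5, 13) -> merged; set of 5 now {1, 2, 5, 10, 11, 13}
Step 11: find(11) -> no change; set of 11 is {1, 2, 5, 10, 11, 13}
Step 12: union(13, 15) -> merged; set of 13 now {1, 2, 5, 10, 11, 13, 15}
Step 13: union(15, 13) -> already same set; set of 15 now {1, 2, 5, 10, 11, 13, 15}
Step 14: union(9, 0) -> merged; set of 9 now {0, 3, 6, 9, 14}
Step 15: union(12, 2) -> merged; set of 12 now {1, 2, 5, 10, 11, 12, 13, 15}
Step 16: union(8, 4) -> already same set; set of 8 now {4, 8}
Step 17: union(0, 5) -> merged; set of 0 now {0, 1, 2, 3, 5, 6, 9, 10, 11, 12, 13, 14, 15}
Step 18: union(11, 9) -> already same set; set of 11 now {0, 1, 2, 3, 5, 6, 9, 10, 11, 12, 13, 14, 15}
Step 19: union(15, 2) -> already same set; set of 15 now {0, 1, 2, 3, 5, 6, 9, 10, 11, 12, 13, 14, 15}
Step 20: union(14, 11) -> already same set; set of 14 now {0, 1, 2, 3, 5, 6, 9, 10, 11, 12, 13, 14, 15}
Component of 0: {0, 1, 2, 3, 5, 6, 9, 10, 11, 12, 13, 14, 15}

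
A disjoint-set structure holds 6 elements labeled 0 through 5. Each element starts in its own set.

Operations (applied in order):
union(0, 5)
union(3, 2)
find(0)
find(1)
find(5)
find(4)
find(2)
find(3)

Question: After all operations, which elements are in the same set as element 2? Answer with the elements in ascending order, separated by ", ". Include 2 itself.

Step 1: union(0, 5) -> merged; set of 0 now {0, 5}
Step 2: union(3, 2) -> merged; set of 3 now {2, 3}
Step 3: find(0) -> no change; set of 0 is {0, 5}
Step 4: find(1) -> no change; set of 1 is {1}
Step 5: find(5) -> no change; set of 5 is {0, 5}
Step 6: find(4) -> no change; set of 4 is {4}
Step 7: find(2) -> no change; set of 2 is {2, 3}
Step 8: find(3) -> no change; set of 3 is {2, 3}
Component of 2: {2, 3}

Answer: 2, 3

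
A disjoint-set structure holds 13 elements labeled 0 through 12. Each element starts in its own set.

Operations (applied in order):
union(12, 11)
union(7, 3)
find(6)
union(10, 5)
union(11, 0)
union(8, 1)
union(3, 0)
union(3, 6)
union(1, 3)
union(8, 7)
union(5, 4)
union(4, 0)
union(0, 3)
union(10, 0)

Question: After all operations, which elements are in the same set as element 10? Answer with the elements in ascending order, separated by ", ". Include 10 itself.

Answer: 0, 1, 3, 4, 5, 6, 7, 8, 10, 11, 12

Derivation:
Step 1: union(12, 11) -> merged; set of 12 now {11, 12}
Step 2: union(7, 3) -> merged; set of 7 now {3, 7}
Step 3: find(6) -> no change; set of 6 is {6}
Step 4: union(10, 5) -> merged; set of 10 now {5, 10}
Step 5: union(11, 0) -> merged; set of 11 now {0, 11, 12}
Step 6: union(8, 1) -> merged; set of 8 now {1, 8}
Step 7: union(3, 0) -> merged; set of 3 now {0, 3, 7, 11, 12}
Step 8: union(3, 6) -> merged; set of 3 now {0, 3, 6, 7, 11, 12}
Step 9: union(1, 3) -> merged; set of 1 now {0, 1, 3, 6, 7, 8, 11, 12}
Step 10: union(8, 7) -> already same set; set of 8 now {0, 1, 3, 6, 7, 8, 11, 12}
Step 11: union(5, 4) -> merged; set of 5 now {4, 5, 10}
Step 12: union(4, 0) -> merged; set of 4 now {0, 1, 3, 4, 5, 6, 7, 8, 10, 11, 12}
Step 13: union(0, 3) -> already same set; set of 0 now {0, 1, 3, 4, 5, 6, 7, 8, 10, 11, 12}
Step 14: union(10, 0) -> already same set; set of 10 now {0, 1, 3, 4, 5, 6, 7, 8, 10, 11, 12}
Component of 10: {0, 1, 3, 4, 5, 6, 7, 8, 10, 11, 12}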